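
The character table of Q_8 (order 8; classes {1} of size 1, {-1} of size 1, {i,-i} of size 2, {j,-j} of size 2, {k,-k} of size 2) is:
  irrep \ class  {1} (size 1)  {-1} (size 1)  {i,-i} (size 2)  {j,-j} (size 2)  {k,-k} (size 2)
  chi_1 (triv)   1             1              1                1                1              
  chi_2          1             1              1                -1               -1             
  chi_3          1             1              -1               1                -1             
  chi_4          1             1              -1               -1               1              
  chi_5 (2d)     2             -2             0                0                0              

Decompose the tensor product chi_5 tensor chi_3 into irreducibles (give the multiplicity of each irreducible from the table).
chi_5 tensor chi_3 = chi_5 (all other irreducibles have multiplicity 0).

Derivation: The character of a tensor product is the pointwise product (chi_5 * chi_3)(C) = chi_5(C) * chi_3(C):
  {1}: (2)*(1), {-1}: (-2)*(1), {i,-i}: (0)*(-1), {j,-j}: (0)*(1), {k,-k}: (0)*(-1)
so (chi_5 * chi_3) takes values
  {1} -> 2, {-1} -> -2, {i,-i} -> 0, {j,-j} -> 0, {k,-k} -> 0.
Now take the inner product of this character with each irreducible chi from the table, <chi_5*chi_3, chi> = (1/8) sum_C |C| (chi_5*chi_3)(C) conj(chi(C)):
  <chi_5*chi_3, chi_1> = (1/8)[1*(2)*conj(1) + 1*(-2)*conj(1) + 2*(0)*conj(1) + 2*(0)*conj(1) + 2*(0)*conj(1)]
      = (1/8)[(2) + (-2) + (0) + (0) + (0)] = 0/8 = 0
  <chi_5*chi_3, chi_2> = (1/8)[1*(2)*conj(1) + 1*(-2)*conj(1) + 2*(0)*conj(1) + 2*(0)*conj(-1) + 2*(0)*conj(-1)]
      = (1/8)[(2) + (-2) + (0) + (0) + (0)] = 0/8 = 0
  <chi_5*chi_3, chi_3> = (1/8)[1*(2)*conj(1) + 1*(-2)*conj(1) + 2*(0)*conj(-1) + 2*(0)*conj(1) + 2*(0)*conj(-1)]
      = (1/8)[(2) + (-2) + (0) + (0) + (0)] = 0/8 = 0
  <chi_5*chi_3, chi_4> = (1/8)[1*(2)*conj(1) + 1*(-2)*conj(1) + 2*(0)*conj(-1) + 2*(0)*conj(-1) + 2*(0)*conj(1)]
      = (1/8)[(2) + (-2) + (0) + (0) + (0)] = 0/8 = 0
  <chi_5*chi_3, chi_5> = (1/8)[1*(2)*conj(2) + 1*(-2)*conj(-2) + 2*(0)*conj(0) + 2*(0)*conj(0) + 2*(0)*conj(0)]
      = (1/8)[(4) + (4) + (0) + (0) + (0)] = 8/8 = 1
Hence the multiplicities are chi_5: 1. Dimension check: dim(chi_5)*dim(chi_3) = 2*1 = 2 and sum (mult * dim) = 1*2 = 2.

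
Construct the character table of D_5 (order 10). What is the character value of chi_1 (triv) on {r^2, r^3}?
Conjugacy classes: {e} of size 1, {r^1, r^4} of size 2, {r^2, r^3} of size 2, {s, sr, ..., sr^4} of size 5.
Character table:
  irrep \ class              {e} (size 1)  {r^1, r^4} (size 2)  {r^2, r^3} (size 2)  {s, sr, ..., sr^4} (size 5)
  chi_1 (triv)               1             1                    1                    1                          
  chi_2 (sign: r->1, s->-1)  1             1                    1                    -1                         
  chi_3 (2d, j=1)            2             -1/2 + sqrt(5)/2     -sqrt(5)/2 - 1/2     0                          
  chi_4 (2d, j=2)            2             -sqrt(5)/2 - 1/2     -1/2 + sqrt(5)/2     0                          

Spot check: chi_1 (triv) on {r^2, r^3} = 1.

Proof sketch: D_5 has order 2*5 = 10 with 4 conjugacy classes, hence 4 irreducibles. Sum of squared dims 1 + 1 + 4 + 4 = 10 = |G|. Linear characters come from the abelianisation; the 2-dimensional irreps have character r^k -> 2*cos(2*pi*j*k/5), reflections -> 0.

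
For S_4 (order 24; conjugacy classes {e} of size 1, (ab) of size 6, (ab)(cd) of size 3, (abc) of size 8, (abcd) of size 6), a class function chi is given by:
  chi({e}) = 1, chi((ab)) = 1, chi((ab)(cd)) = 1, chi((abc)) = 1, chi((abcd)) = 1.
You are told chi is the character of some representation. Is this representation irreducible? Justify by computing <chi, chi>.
Irreducible: <chi, chi> = 1.

Reasoning: <chi, chi> = (1/|G|) sum_C |C| * |chi(C)|^2 = (1/24)[1*|1|^2 + 6*|1|^2 + 3*|1|^2 + 8*|1|^2 + 6*|1|^2]
  = (1/24)[(1) + (6) + (3) + (8) + (6)] = 24/24 = 1.
A character is irreducible iff <chi, chi> = 1, so this representation is irreducible.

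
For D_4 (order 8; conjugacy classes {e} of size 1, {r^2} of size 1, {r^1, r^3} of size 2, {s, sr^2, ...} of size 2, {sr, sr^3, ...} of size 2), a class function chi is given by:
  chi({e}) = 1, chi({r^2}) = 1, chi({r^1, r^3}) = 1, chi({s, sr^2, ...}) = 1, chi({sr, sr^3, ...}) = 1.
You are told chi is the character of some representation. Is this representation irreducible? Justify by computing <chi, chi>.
Irreducible: <chi, chi> = 1.

Details: <chi, chi> = (1/|G|) sum_C |C| * |chi(C)|^2 = (1/8)[1*|1|^2 + 1*|1|^2 + 2*|1|^2 + 2*|1|^2 + 2*|1|^2]
  = (1/8)[(1) + (1) + (2) + (2) + (2)] = 8/8 = 1.
A character is irreducible iff <chi, chi> = 1, so this representation is irreducible.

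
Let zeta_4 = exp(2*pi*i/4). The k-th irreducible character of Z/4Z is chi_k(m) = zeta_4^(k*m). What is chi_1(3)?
chi_1(3) = zeta_4^3 = -I

Explanation: chi_1(3) = zeta_4^(1*3) = zeta_4^3. Since zeta_4^4 = 1, this equals zeta_4^3 = exp(2*pi*i*3/4) = -I.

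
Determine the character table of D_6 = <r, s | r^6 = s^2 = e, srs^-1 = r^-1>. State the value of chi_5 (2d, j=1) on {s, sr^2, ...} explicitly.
Conjugacy classes: {e} of size 1, {r^3} of size 1, {r^1, r^5} of size 2, {r^2, r^4} of size 2, {s, sr^2, ...} of size 3, {sr, sr^3, ...} of size 3.
Character table:
  irrep \ class              {e} (size 1)  {r^3} (size 1)  {r^1, r^5} (size 2)  {r^2, r^4} (size 2)  {s, sr^2, ...} (size 3)  {sr, sr^3, ...} (size 3)
  chi_1 (triv)               1             1               1                    1                    1                        1                       
  chi_2 (sign: r->1, s->-1)  1             1               1                    1                    -1                       -1                      
  chi_3 (r->-1, s->1)        1             -1              -1                   1                    1                        -1                      
  chi_4 (r->-1, s->-1)       1             -1              -1                   1                    -1                       1                       
  chi_5 (2d, j=1)            2             -2              1                    -1                   0                        0                       
  chi_6 (2d, j=2)            2             2               -1                   -1                   0                        0                       

Spot check: chi_5 (2d, j=1) on {s, sr^2, ...} = 0.

Argument: D_6 has order 2*6 = 12 with 6 conjugacy classes, hence 6 irreducibles. Sum of squared dims 1 + 1 + 1 + 1 + 4 + 4 = 12 = |G|. Linear characters come from the abelianisation; the 2-dimensional irreps have character r^k -> 2*cos(2*pi*j*k/6), reflections -> 0.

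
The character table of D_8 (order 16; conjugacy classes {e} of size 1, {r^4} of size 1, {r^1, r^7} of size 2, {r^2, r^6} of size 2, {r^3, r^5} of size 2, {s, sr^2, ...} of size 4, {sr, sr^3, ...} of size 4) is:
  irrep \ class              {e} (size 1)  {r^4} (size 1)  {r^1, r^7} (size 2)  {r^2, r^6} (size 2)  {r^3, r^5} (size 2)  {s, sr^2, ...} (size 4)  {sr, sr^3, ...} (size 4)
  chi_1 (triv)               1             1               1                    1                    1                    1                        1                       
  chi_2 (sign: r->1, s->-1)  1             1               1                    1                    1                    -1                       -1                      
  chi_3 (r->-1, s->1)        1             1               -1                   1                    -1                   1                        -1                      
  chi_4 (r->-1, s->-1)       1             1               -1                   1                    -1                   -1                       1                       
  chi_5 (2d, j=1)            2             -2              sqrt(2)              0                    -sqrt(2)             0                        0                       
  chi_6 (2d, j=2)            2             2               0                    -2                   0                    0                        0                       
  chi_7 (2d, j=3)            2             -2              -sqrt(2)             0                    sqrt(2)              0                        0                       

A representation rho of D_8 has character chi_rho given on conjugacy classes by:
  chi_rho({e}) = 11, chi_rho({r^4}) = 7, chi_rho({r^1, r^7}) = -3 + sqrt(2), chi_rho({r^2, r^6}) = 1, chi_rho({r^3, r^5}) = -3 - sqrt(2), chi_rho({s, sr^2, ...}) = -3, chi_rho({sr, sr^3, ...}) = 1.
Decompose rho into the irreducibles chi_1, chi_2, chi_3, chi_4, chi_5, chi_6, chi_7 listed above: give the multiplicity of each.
Multiplicities: chi_1: 0, chi_2: 1, chi_3: 1, chi_4: 3, chi_5: 1, chi_6: 2, chi_7: 0.

Explanation: Use <chi_rho, chi> = (1/|G|) sum_C |C| * chi_rho(C) * conj(chi(C)) with |G| = 16 for each irreducible chi in the table:
  <chi_rho, chi_1> = (1/16)[1*(11)*conj(1) + 1*(7)*conj(1) + 2*(-3 + sqrt(2))*conj(1) + 2*(1)*conj(1) + 2*(-3 - sqrt(2))*conj(1) + 4*(-3)*conj(1) + 4*(1)*conj(1)]
      = (1/16)[(11) + (7) + (-6 + 2*sqrt(2)) + (2) + (-6 - 2*sqrt(2)) + (-12) + (4)] = 0/16 = 0
  <chi_rho, chi_2> = (1/16)[1*(11)*conj(1) + 1*(7)*conj(1) + 2*(-3 + sqrt(2))*conj(1) + 2*(1)*conj(1) + 2*(-3 - sqrt(2))*conj(1) + 4*(-3)*conj(-1) + 4*(1)*conj(-1)]
      = (1/16)[(11) + (7) + (-6 + 2*sqrt(2)) + (2) + (-6 - 2*sqrt(2)) + (12) + (-4)] = 16/16 = 1
  <chi_rho, chi_3> = (1/16)[1*(11)*conj(1) + 1*(7)*conj(1) + 2*(-3 + sqrt(2))*conj(-1) + 2*(1)*conj(1) + 2*(-3 - sqrt(2))*conj(-1) + 4*(-3)*conj(1) + 4*(1)*conj(-1)]
      = (1/16)[(11) + (7) + (6 - 2*sqrt(2)) + (2) + (2*sqrt(2) + 6) + (-12) + (-4)] = 16/16 = 1
  <chi_rho, chi_4> = (1/16)[1*(11)*conj(1) + 1*(7)*conj(1) + 2*(-3 + sqrt(2))*conj(-1) + 2*(1)*conj(1) + 2*(-3 - sqrt(2))*conj(-1) + 4*(-3)*conj(-1) + 4*(1)*conj(1)]
      = (1/16)[(11) + (7) + (6 - 2*sqrt(2)) + (2) + (2*sqrt(2) + 6) + (12) + (4)] = 48/16 = 3
  <chi_rho, chi_5> = (1/16)[1*(11)*conj(2) + 1*(7)*conj(-2) + 2*(-3 + sqrt(2))*conj(sqrt(2)) + 2*(1)*conj(0) + 2*(-3 - sqrt(2))*conj(-sqrt(2)) + 4*(-3)*conj(0) + 4*(1)*conj(0)]
      = (1/16)[(22) + (-14) + (4 - 6*sqrt(2)) + (0) + (4 + 6*sqrt(2)) + (0) + (0)] = 16/16 = 1
  <chi_rho, chi_6> = (1/16)[1*(11)*conj(2) + 1*(7)*conj(2) + 2*(-3 + sqrt(2))*conj(0) + 2*(1)*conj(-2) + 2*(-3 - sqrt(2))*conj(0) + 4*(-3)*conj(0) + 4*(1)*conj(0)]
      = (1/16)[(22) + (14) + (0) + (-4) + (0) + (0) + (0)] = 32/16 = 2
  <chi_rho, chi_7> = (1/16)[1*(11)*conj(2) + 1*(7)*conj(-2) + 2*(-3 + sqrt(2))*conj(-sqrt(2)) + 2*(1)*conj(0) + 2*(-3 - sqrt(2))*conj(sqrt(2)) + 4*(-3)*conj(0) + 4*(1)*conj(0)]
      = (1/16)[(22) + (-14) + (-4 + 6*sqrt(2)) + (0) + (-6*sqrt(2) - 4) + (0) + (0)] = 0/16 = 0
Dimension check: dim(rho) = sum (mult * dim) = 0*1 + 1*1 + 1*1 + 3*1 + 1*2 + 2*2 + 0*2 = 11 = chi_rho(e) = 11.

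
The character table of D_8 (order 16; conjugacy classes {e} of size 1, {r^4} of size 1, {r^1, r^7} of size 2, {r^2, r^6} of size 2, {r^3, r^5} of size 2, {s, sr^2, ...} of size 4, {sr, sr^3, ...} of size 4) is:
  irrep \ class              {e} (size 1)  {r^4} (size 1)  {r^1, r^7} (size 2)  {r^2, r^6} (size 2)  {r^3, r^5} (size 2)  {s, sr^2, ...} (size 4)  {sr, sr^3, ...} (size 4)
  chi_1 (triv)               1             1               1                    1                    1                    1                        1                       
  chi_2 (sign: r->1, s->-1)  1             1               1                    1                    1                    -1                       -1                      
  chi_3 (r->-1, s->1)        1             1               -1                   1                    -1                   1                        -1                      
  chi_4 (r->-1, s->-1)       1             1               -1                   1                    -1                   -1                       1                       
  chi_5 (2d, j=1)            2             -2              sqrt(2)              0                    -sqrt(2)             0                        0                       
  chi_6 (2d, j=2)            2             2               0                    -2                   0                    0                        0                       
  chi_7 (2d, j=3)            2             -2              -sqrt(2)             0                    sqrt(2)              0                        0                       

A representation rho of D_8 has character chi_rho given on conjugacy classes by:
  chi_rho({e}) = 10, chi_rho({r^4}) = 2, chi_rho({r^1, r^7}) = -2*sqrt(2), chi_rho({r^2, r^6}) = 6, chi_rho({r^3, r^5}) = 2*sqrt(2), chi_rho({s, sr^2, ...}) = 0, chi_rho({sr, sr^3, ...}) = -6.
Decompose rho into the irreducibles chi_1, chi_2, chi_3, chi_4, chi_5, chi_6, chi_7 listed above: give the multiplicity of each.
Multiplicities: chi_1: 0, chi_2: 3, chi_3: 3, chi_4: 0, chi_5: 0, chi_6: 0, chi_7: 2.

Argument: Use <chi_rho, chi> = (1/|G|) sum_C |C| * chi_rho(C) * conj(chi(C)) with |G| = 16 for each irreducible chi in the table:
  <chi_rho, chi_1> = (1/16)[1*(10)*conj(1) + 1*(2)*conj(1) + 2*(-2*sqrt(2))*conj(1) + 2*(6)*conj(1) + 2*(2*sqrt(2))*conj(1) + 4*(0)*conj(1) + 4*(-6)*conj(1)]
      = (1/16)[(10) + (2) + (-4*sqrt(2)) + (12) + (4*sqrt(2)) + (0) + (-24)] = 0/16 = 0
  <chi_rho, chi_2> = (1/16)[1*(10)*conj(1) + 1*(2)*conj(1) + 2*(-2*sqrt(2))*conj(1) + 2*(6)*conj(1) + 2*(2*sqrt(2))*conj(1) + 4*(0)*conj(-1) + 4*(-6)*conj(-1)]
      = (1/16)[(10) + (2) + (-4*sqrt(2)) + (12) + (4*sqrt(2)) + (0) + (24)] = 48/16 = 3
  <chi_rho, chi_3> = (1/16)[1*(10)*conj(1) + 1*(2)*conj(1) + 2*(-2*sqrt(2))*conj(-1) + 2*(6)*conj(1) + 2*(2*sqrt(2))*conj(-1) + 4*(0)*conj(1) + 4*(-6)*conj(-1)]
      = (1/16)[(10) + (2) + (4*sqrt(2)) + (12) + (-4*sqrt(2)) + (0) + (24)] = 48/16 = 3
  <chi_rho, chi_4> = (1/16)[1*(10)*conj(1) + 1*(2)*conj(1) + 2*(-2*sqrt(2))*conj(-1) + 2*(6)*conj(1) + 2*(2*sqrt(2))*conj(-1) + 4*(0)*conj(-1) + 4*(-6)*conj(1)]
      = (1/16)[(10) + (2) + (4*sqrt(2)) + (12) + (-4*sqrt(2)) + (0) + (-24)] = 0/16 = 0
  <chi_rho, chi_5> = (1/16)[1*(10)*conj(2) + 1*(2)*conj(-2) + 2*(-2*sqrt(2))*conj(sqrt(2)) + 2*(6)*conj(0) + 2*(2*sqrt(2))*conj(-sqrt(2)) + 4*(0)*conj(0) + 4*(-6)*conj(0)]
      = (1/16)[(20) + (-4) + (-8) + (0) + (-8) + (0) + (0)] = 0/16 = 0
  <chi_rho, chi_6> = (1/16)[1*(10)*conj(2) + 1*(2)*conj(2) + 2*(-2*sqrt(2))*conj(0) + 2*(6)*conj(-2) + 2*(2*sqrt(2))*conj(0) + 4*(0)*conj(0) + 4*(-6)*conj(0)]
      = (1/16)[(20) + (4) + (0) + (-24) + (0) + (0) + (0)] = 0/16 = 0
  <chi_rho, chi_7> = (1/16)[1*(10)*conj(2) + 1*(2)*conj(-2) + 2*(-2*sqrt(2))*conj(-sqrt(2)) + 2*(6)*conj(0) + 2*(2*sqrt(2))*conj(sqrt(2)) + 4*(0)*conj(0) + 4*(-6)*conj(0)]
      = (1/16)[(20) + (-4) + (8) + (0) + (8) + (0) + (0)] = 32/16 = 2
Dimension check: dim(rho) = sum (mult * dim) = 0*1 + 3*1 + 3*1 + 0*1 + 0*2 + 0*2 + 2*2 = 10 = chi_rho(e) = 10.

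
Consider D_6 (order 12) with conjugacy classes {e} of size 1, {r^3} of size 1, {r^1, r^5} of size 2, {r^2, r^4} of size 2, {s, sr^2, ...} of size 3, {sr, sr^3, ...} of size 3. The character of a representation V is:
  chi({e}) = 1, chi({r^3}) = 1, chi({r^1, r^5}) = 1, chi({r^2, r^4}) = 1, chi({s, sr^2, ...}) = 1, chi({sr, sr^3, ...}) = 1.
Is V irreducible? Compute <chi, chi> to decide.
Irreducible: <chi, chi> = 1.

Justification: <chi, chi> = (1/|G|) sum_C |C| * |chi(C)|^2 = (1/12)[1*|1|^2 + 1*|1|^2 + 2*|1|^2 + 2*|1|^2 + 3*|1|^2 + 3*|1|^2]
  = (1/12)[(1) + (1) + (2) + (2) + (3) + (3)] = 12/12 = 1.
A character is irreducible iff <chi, chi> = 1, so this representation is irreducible.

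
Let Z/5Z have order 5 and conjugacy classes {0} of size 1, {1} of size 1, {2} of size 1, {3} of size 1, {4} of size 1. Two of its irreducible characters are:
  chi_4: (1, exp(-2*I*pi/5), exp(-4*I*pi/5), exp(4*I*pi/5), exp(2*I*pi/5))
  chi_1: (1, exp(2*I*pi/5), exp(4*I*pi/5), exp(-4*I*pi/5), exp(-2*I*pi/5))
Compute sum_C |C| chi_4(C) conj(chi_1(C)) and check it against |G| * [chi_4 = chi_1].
Sum = 0; so <chi_4, chi_1> = 0 (distinct irreducibles are orthogonal).

Compute term by term over conjugacy classes (|C| * chi_4(C) * conj(chi_1(C))):
  1*(1)*conj(1) + 1*(exp(-2*I*pi/5))*conj(exp(2*I*pi/5)) + 1*(exp(-4*I*pi/5))*conj(exp(4*I*pi/5)) + 1*(exp(4*I*pi/5))*conj(exp(-4*I*pi/5)) + 1*(exp(2*I*pi/5))*conj(exp(-2*I*pi/5))
  = (1) + (exp(-4*I*pi/5)) + (exp(2*I*pi/5)) + (exp(-2*I*pi/5)) + (exp(4*I*pi/5))
  = 0.
(Exp terms are combined using exp(i*s)*conj(exp(i*t)) = exp(i*(s-t)), and sums of them are collapsed using the identity that for every m > 1 the m distinct m-th roots of unity sum to 0, e.g. 1 + exp(2*I*pi/3) + exp(-2*I*pi/3) = 0.)
Dividing by |G| = 5 gives 0/5 = 0, matching the row-orthogonality relation <chi_4, chi_1> = [chi_4 = chi_1].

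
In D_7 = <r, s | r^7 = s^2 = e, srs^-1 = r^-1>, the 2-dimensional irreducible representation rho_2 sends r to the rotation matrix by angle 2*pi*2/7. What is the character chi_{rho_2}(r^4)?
chi_{rho_2}(r^4) = 2*cos(2*pi*2*4/7) = 2*cos(16*pi/7)

Solution. rho_2(r^4) is rotation by angle 2*pi*2*4/7, whose trace is 2*cos(2*pi*2*4/7) = 2*cos(16*pi/7).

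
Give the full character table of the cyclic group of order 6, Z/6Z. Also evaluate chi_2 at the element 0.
Character table of Z/6Z (irreps indexed chi_0,...,chi_5 with chi_k(m) = zeta_6^(k*m), zeta_6 = exp(2*pi*i/6)):
  irrep \ class  {0} (size 1)  {1} (size 1)    {2} (size 1)    {3} (size 1)  {4} (size 1)    {5} (size 1)  
  chi_0          1             1               1               1             1               1             
  chi_1          1             exp(I*pi/3)     exp(2*I*pi/3)   -1            exp(-2*I*pi/3)  exp(-I*pi/3)  
  chi_2          1             exp(2*I*pi/3)   exp(-2*I*pi/3)  1             exp(2*I*pi/3)   exp(-2*I*pi/3)
  chi_3          1             -1              1               -1            1               -1            
  chi_4          1             exp(-2*I*pi/3)  exp(2*I*pi/3)   1             exp(-2*I*pi/3)  exp(2*I*pi/3) 
  chi_5          1             exp(-I*pi/3)    exp(-2*I*pi/3)  -1            exp(2*I*pi/3)   exp(I*pi/3)   

Spot check: chi_2(0) = zeta_6^(2*0) = zeta_6^0 = 1.

Details: Z/6Z is abelian, so all 6 irreducible complex representations are 1-dimensional. They are given by chi_k(m) = zeta_6^(k*m) for k = 0,...,5. Row orthogonality: sum_m chi_k(m) conj(chi_l(m)) = 6 * [k = l].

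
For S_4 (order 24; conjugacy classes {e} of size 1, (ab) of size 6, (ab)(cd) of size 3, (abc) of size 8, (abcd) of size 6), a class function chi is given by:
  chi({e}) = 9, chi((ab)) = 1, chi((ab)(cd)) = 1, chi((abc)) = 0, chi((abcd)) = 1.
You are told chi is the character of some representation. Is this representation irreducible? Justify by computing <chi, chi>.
Not irreducible (reducible): <chi, chi> = 4 > 1.

Proof sketch: <chi, chi> = (1/|G|) sum_C |C| * |chi(C)|^2 = (1/24)[1*|9|^2 + 6*|1|^2 + 3*|1|^2 + 8*|0|^2 + 6*|1|^2]
  = (1/24)[(81) + (6) + (3) + (0) + (6)] = 96/24 = 4.
A character is irreducible iff <chi, chi> = 1, so this representation is reducible.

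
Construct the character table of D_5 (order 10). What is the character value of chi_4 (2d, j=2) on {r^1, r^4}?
Conjugacy classes: {e} of size 1, {r^1, r^4} of size 2, {r^2, r^3} of size 2, {s, sr, ..., sr^4} of size 5.
Character table:
  irrep \ class              {e} (size 1)  {r^1, r^4} (size 2)  {r^2, r^3} (size 2)  {s, sr, ..., sr^4} (size 5)
  chi_1 (triv)               1             1                    1                    1                          
  chi_2 (sign: r->1, s->-1)  1             1                    1                    -1                         
  chi_3 (2d, j=1)            2             -1/2 + sqrt(5)/2     -sqrt(5)/2 - 1/2     0                          
  chi_4 (2d, j=2)            2             -sqrt(5)/2 - 1/2     -1/2 + sqrt(5)/2     0                          

Spot check: chi_4 (2d, j=2) on {r^1, r^4} = -sqrt(5)/2 - 1/2.

Proof sketch: D_5 has order 2*5 = 10 with 4 conjugacy classes, hence 4 irreducibles. Sum of squared dims 1 + 1 + 4 + 4 = 10 = |G|. Linear characters come from the abelianisation; the 2-dimensional irreps have character r^k -> 2*cos(2*pi*j*k/5), reflections -> 0.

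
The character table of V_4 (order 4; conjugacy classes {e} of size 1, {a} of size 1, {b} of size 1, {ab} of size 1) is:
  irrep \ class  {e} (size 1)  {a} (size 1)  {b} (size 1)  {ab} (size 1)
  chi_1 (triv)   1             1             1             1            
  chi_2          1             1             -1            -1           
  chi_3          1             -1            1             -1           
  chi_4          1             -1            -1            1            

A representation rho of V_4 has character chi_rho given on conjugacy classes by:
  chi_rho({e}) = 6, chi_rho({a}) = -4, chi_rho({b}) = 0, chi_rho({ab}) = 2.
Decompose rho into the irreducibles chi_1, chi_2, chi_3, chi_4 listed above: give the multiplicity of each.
Multiplicities: chi_1: 1, chi_2: 0, chi_3: 2, chi_4: 3.

Justification: Use <chi_rho, chi> = (1/|G|) sum_C |C| * chi_rho(C) * conj(chi(C)) with |G| = 4 for each irreducible chi in the table:
  <chi_rho, chi_1> = (1/4)[1*(6)*conj(1) + 1*(-4)*conj(1) + 1*(0)*conj(1) + 1*(2)*conj(1)]
      = (1/4)[(6) + (-4) + (0) + (2)] = 4/4 = 1
  <chi_rho, chi_2> = (1/4)[1*(6)*conj(1) + 1*(-4)*conj(1) + 1*(0)*conj(-1) + 1*(2)*conj(-1)]
      = (1/4)[(6) + (-4) + (0) + (-2)] = 0/4 = 0
  <chi_rho, chi_3> = (1/4)[1*(6)*conj(1) + 1*(-4)*conj(-1) + 1*(0)*conj(1) + 1*(2)*conj(-1)]
      = (1/4)[(6) + (4) + (0) + (-2)] = 8/4 = 2
  <chi_rho, chi_4> = (1/4)[1*(6)*conj(1) + 1*(-4)*conj(-1) + 1*(0)*conj(-1) + 1*(2)*conj(1)]
      = (1/4)[(6) + (4) + (0) + (2)] = 12/4 = 3
Dimension check: dim(rho) = sum (mult * dim) = 1*1 + 0*1 + 2*1 + 3*1 = 6 = chi_rho(e) = 6.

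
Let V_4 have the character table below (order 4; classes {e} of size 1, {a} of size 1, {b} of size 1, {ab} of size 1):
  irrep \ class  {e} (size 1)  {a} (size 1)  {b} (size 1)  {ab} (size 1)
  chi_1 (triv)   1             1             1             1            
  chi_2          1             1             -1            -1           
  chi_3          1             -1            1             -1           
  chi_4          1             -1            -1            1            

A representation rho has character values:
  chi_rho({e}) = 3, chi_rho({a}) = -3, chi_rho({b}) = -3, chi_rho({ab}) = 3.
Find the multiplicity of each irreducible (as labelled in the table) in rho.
Multiplicities: chi_1: 0, chi_2: 0, chi_3: 0, chi_4: 3.

Solution. Use <chi_rho, chi> = (1/|G|) sum_C |C| * chi_rho(C) * conj(chi(C)) with |G| = 4 for each irreducible chi in the table:
  <chi_rho, chi_1> = (1/4)[1*(3)*conj(1) + 1*(-3)*conj(1) + 1*(-3)*conj(1) + 1*(3)*conj(1)]
      = (1/4)[(3) + (-3) + (-3) + (3)] = 0/4 = 0
  <chi_rho, chi_2> = (1/4)[1*(3)*conj(1) + 1*(-3)*conj(1) + 1*(-3)*conj(-1) + 1*(3)*conj(-1)]
      = (1/4)[(3) + (-3) + (3) + (-3)] = 0/4 = 0
  <chi_rho, chi_3> = (1/4)[1*(3)*conj(1) + 1*(-3)*conj(-1) + 1*(-3)*conj(1) + 1*(3)*conj(-1)]
      = (1/4)[(3) + (3) + (-3) + (-3)] = 0/4 = 0
  <chi_rho, chi_4> = (1/4)[1*(3)*conj(1) + 1*(-3)*conj(-1) + 1*(-3)*conj(-1) + 1*(3)*conj(1)]
      = (1/4)[(3) + (3) + (3) + (3)] = 12/4 = 3
Dimension check: dim(rho) = sum (mult * dim) = 0*1 + 0*1 + 0*1 + 3*1 = 3 = chi_rho(e) = 3.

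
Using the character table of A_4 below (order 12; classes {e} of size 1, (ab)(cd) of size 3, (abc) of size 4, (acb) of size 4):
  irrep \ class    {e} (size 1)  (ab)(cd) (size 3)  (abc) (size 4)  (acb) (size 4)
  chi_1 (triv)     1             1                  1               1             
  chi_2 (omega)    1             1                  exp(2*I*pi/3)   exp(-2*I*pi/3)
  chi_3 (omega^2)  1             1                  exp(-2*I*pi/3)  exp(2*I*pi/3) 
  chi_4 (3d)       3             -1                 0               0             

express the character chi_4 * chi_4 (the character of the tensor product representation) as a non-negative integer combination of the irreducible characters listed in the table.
chi_4 tensor chi_4 = chi_1 + chi_2 + chi_3 + 2*chi_4 (all other irreducibles have multiplicity 0).

Explanation: The character of a tensor product is the pointwise product (chi_4 * chi_4)(C) = chi_4(C) * chi_4(C):
  {e}: (3)*(3), (ab)(cd): (-1)*(-1), (abc): (0)*(0), (acb): (0)*(0)
so (chi_4 * chi_4) takes values
  {e} -> 9, (ab)(cd) -> 1, (abc) -> 0, (acb) -> 0.
Now take the inner product of this character with each irreducible chi from the table, <chi_4*chi_4, chi> = (1/12) sum_C |C| (chi_4*chi_4)(C) conj(chi(C)):
  <chi_4*chi_4, chi_1> = (1/12)[1*(9)*conj(1) + 3*(1)*conj(1) + 4*(0)*conj(1) + 4*(0)*conj(1)]
      = (1/12)[(9) + (3) + (0) + (0)] = 12/12 = 1
  <chi_4*chi_4, chi_2> = (1/12)[1*(9)*conj(1) + 3*(1)*conj(1) + 4*(0)*conj(exp(2*I*pi/3)) + 4*(0)*conj(exp(-2*I*pi/3))]
      = (1/12)[(9) + (3) + (0) + (0)] = 12/12 = 1
  <chi_4*chi_4, chi_3> = (1/12)[1*(9)*conj(1) + 3*(1)*conj(1) + 4*(0)*conj(exp(-2*I*pi/3)) + 4*(0)*conj(exp(2*I*pi/3))]
      = (1/12)[(9) + (3) + (0) + (0)] = 12/12 = 1
  <chi_4*chi_4, chi_4> = (1/12)[1*(9)*conj(3) + 3*(1)*conj(-1) + 4*(0)*conj(0) + 4*(0)*conj(0)]
      = (1/12)[(27) + (-3) + (0) + (0)] = 24/12 = 2
(Exp terms are combined using exp(i*s)*conj(exp(i*t)) = exp(i*(s-t)), and sums of them are collapsed using the identity that for every m > 1 the m distinct m-th roots of unity sum to 0, e.g. 1 + exp(2*I*pi/3) + exp(-2*I*pi/3) = 0.)
Hence the multiplicities are chi_1: 1, chi_2: 1, chi_3: 1, chi_4: 2. Dimension check: dim(chi_4)*dim(chi_4) = 3*3 = 9 and sum (mult * dim) = 1*1 + 1*1 + 1*1 + 2*3 = 9.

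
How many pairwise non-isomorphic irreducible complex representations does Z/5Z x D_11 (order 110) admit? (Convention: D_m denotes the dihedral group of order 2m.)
35

Justification: The number of irreducible complex representations of a finite group equals its number of conjugacy classes. For a direct product, #classes(G x H) = #classes(G) * #classes(H). Z/5Z has 5 classes (abelian), D_11 has 7 classes, so 5 * 7 = 35, so Z/5Z x D_11 (order 110) has exactly 35 irreducible complex representations.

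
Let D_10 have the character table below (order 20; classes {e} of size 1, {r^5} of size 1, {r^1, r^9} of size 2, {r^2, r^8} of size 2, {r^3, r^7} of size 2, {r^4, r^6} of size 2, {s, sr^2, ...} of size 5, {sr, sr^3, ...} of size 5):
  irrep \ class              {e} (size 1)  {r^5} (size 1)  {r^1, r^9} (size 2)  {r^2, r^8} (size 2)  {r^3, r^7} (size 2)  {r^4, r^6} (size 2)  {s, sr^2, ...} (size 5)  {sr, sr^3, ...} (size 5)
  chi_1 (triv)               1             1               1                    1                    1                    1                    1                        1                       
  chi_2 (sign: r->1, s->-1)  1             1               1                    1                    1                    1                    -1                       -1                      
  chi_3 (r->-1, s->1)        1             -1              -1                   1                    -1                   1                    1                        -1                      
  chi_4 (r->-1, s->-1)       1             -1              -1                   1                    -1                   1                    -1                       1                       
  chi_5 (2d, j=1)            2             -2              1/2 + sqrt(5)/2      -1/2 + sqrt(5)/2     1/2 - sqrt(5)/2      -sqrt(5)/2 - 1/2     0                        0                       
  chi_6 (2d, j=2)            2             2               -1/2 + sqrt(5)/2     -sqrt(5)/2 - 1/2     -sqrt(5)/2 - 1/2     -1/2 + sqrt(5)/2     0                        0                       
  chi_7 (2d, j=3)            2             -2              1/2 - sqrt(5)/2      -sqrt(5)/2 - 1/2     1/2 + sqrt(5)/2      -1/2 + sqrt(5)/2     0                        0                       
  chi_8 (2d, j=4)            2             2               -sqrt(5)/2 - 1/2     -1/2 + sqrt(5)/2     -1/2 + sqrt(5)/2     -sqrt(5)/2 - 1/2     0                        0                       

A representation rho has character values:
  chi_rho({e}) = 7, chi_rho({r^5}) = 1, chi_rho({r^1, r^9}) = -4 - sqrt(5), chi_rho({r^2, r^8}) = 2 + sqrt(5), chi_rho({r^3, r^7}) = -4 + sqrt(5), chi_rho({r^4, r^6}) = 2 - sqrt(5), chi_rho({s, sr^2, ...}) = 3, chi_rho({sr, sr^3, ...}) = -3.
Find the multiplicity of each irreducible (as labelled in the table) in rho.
Multiplicities: chi_1: 0, chi_2: 0, chi_3: 3, chi_4: 0, chi_5: 0, chi_6: 0, chi_7: 0, chi_8: 2.

Justification: Use <chi_rho, chi> = (1/|G|) sum_C |C| * chi_rho(C) * conj(chi(C)) with |G| = 20 for each irreducible chi in the table:
  <chi_rho, chi_1> = (1/20)[1*(7)*conj(1) + 1*(1)*conj(1) + 2*(-4 - sqrt(5))*conj(1) + 2*(2 + sqrt(5))*conj(1) + 2*(-4 + sqrt(5))*conj(1) + 2*(2 - sqrt(5))*conj(1) + 5*(3)*conj(1) + 5*(-3)*conj(1)]
      = (1/20)[(7) + (1) + (-8 - 2*sqrt(5)) + (4 + 2*sqrt(5)) + (-8 + 2*sqrt(5)) + (4 - 2*sqrt(5)) + (15) + (-15)] = 0/20 = 0
  <chi_rho, chi_2> = (1/20)[1*(7)*conj(1) + 1*(1)*conj(1) + 2*(-4 - sqrt(5))*conj(1) + 2*(2 + sqrt(5))*conj(1) + 2*(-4 + sqrt(5))*conj(1) + 2*(2 - sqrt(5))*conj(1) + 5*(3)*conj(-1) + 5*(-3)*conj(-1)]
      = (1/20)[(7) + (1) + (-8 - 2*sqrt(5)) + (4 + 2*sqrt(5)) + (-8 + 2*sqrt(5)) + (4 - 2*sqrt(5)) + (-15) + (15)] = 0/20 = 0
  <chi_rho, chi_3> = (1/20)[1*(7)*conj(1) + 1*(1)*conj(-1) + 2*(-4 - sqrt(5))*conj(-1) + 2*(2 + sqrt(5))*conj(1) + 2*(-4 + sqrt(5))*conj(-1) + 2*(2 - sqrt(5))*conj(1) + 5*(3)*conj(1) + 5*(-3)*conj(-1)]
      = (1/20)[(7) + (-1) + (2*sqrt(5) + 8) + (4 + 2*sqrt(5)) + (8 - 2*sqrt(5)) + (4 - 2*sqrt(5)) + (15) + (15)] = 60/20 = 3
  <chi_rho, chi_4> = (1/20)[1*(7)*conj(1) + 1*(1)*conj(-1) + 2*(-4 - sqrt(5))*conj(-1) + 2*(2 + sqrt(5))*conj(1) + 2*(-4 + sqrt(5))*conj(-1) + 2*(2 - sqrt(5))*conj(1) + 5*(3)*conj(-1) + 5*(-3)*conj(1)]
      = (1/20)[(7) + (-1) + (2*sqrt(5) + 8) + (4 + 2*sqrt(5)) + (8 - 2*sqrt(5)) + (4 - 2*sqrt(5)) + (-15) + (-15)] = 0/20 = 0
  <chi_rho, chi_5> = (1/20)[1*(7)*conj(2) + 1*(1)*conj(-2) + 2*(-4 - sqrt(5))*conj(1/2 + sqrt(5)/2) + 2*(2 + sqrt(5))*conj(-1/2 + sqrt(5)/2) + 2*(-4 + sqrt(5))*conj(1/2 - sqrt(5)/2) + 2*(2 - sqrt(5))*conj(-sqrt(5)/2 - 1/2) + 5*(3)*conj(0) + 5*(-3)*conj(0)]
      = (1/20)[(14) + (-2) + (-5*sqrt(5) - 9) + (sqrt(5) + 3) + (-9 + 5*sqrt(5)) + (3 - sqrt(5)) + (0) + (0)] = 0/20 = 0
  <chi_rho, chi_6> = (1/20)[1*(7)*conj(2) + 1*(1)*conj(2) + 2*(-4 - sqrt(5))*conj(-1/2 + sqrt(5)/2) + 2*(2 + sqrt(5))*conj(-sqrt(5)/2 - 1/2) + 2*(-4 + sqrt(5))*conj(-sqrt(5)/2 - 1/2) + 2*(2 - sqrt(5))*conj(-1/2 + sqrt(5)/2) + 5*(3)*conj(0) + 5*(-3)*conj(0)]
      = (1/20)[(14) + (2) + (-3*sqrt(5) - 1) + (-7 - 3*sqrt(5)) + (-1 + 3*sqrt(5)) + (-7 + 3*sqrt(5)) + (0) + (0)] = 0/20 = 0
  <chi_rho, chi_7> = (1/20)[1*(7)*conj(2) + 1*(1)*conj(-2) + 2*(-4 - sqrt(5))*conj(1/2 - sqrt(5)/2) + 2*(2 + sqrt(5))*conj(-sqrt(5)/2 - 1/2) + 2*(-4 + sqrt(5))*conj(1/2 + sqrt(5)/2) + 2*(2 - sqrt(5))*conj(-1/2 + sqrt(5)/2) + 5*(3)*conj(0) + 5*(-3)*conj(0)]
      = (1/20)[(14) + (-2) + (1 + 3*sqrt(5)) + (-7 - 3*sqrt(5)) + (1 - 3*sqrt(5)) + (-7 + 3*sqrt(5)) + (0) + (0)] = 0/20 = 0
  <chi_rho, chi_8> = (1/20)[1*(7)*conj(2) + 1*(1)*conj(2) + 2*(-4 - sqrt(5))*conj(-sqrt(5)/2 - 1/2) + 2*(2 + sqrt(5))*conj(-1/2 + sqrt(5)/2) + 2*(-4 + sqrt(5))*conj(-1/2 + sqrt(5)/2) + 2*(2 - sqrt(5))*conj(-sqrt(5)/2 - 1/2) + 5*(3)*conj(0) + 5*(-3)*conj(0)]
      = (1/20)[(14) + (2) + (9 + 5*sqrt(5)) + (sqrt(5) + 3) + (9 - 5*sqrt(5)) + (3 - sqrt(5)) + (0) + (0)] = 40/20 = 2
Dimension check: dim(rho) = sum (mult * dim) = 0*1 + 0*1 + 3*1 + 0*1 + 0*2 + 0*2 + 0*2 + 2*2 = 7 = chi_rho(e) = 7.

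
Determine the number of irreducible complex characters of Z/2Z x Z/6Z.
12

Proof sketch: The number of irreducible complex representations of a finite group equals its number of conjugacy classes. Z/2Z x Z/6Z is abelian of order 12, so every element is its own conjugacy class: 12 classes, so Z/2Z x Z/6Z (order 12) has exactly 12 irreducible complex representations.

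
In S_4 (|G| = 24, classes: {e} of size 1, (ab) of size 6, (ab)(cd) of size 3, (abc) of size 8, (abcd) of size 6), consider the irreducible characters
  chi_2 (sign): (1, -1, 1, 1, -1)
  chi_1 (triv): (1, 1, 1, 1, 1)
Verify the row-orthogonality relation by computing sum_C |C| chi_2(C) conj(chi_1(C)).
Sum = 0; so <chi_2, chi_1> = 0 (distinct irreducibles are orthogonal).

Working: Compute term by term over conjugacy classes (|C| * chi_2(C) * conj(chi_1(C))):
  1*(1)*conj(1) + 6*(-1)*conj(1) + 3*(1)*conj(1) + 8*(1)*conj(1) + 6*(-1)*conj(1)
  = (1) + (-6) + (3) + (8) + (-6)
  = 0.
Dividing by |G| = 24 gives 0/24 = 0, matching the row-orthogonality relation <chi_2, chi_1> = [chi_2 = chi_1].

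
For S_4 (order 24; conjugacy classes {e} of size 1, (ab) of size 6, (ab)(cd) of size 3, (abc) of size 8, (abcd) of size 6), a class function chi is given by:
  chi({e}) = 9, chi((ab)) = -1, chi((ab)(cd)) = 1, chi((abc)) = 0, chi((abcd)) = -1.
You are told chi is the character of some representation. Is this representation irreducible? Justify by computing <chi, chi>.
Not irreducible (reducible): <chi, chi> = 4 > 1.

Explanation: <chi, chi> = (1/|G|) sum_C |C| * |chi(C)|^2 = (1/24)[1*|9|^2 + 6*|-1|^2 + 3*|1|^2 + 8*|0|^2 + 6*|-1|^2]
  = (1/24)[(81) + (6) + (3) + (0) + (6)] = 96/24 = 4.
A character is irreducible iff <chi, chi> = 1, so this representation is reducible.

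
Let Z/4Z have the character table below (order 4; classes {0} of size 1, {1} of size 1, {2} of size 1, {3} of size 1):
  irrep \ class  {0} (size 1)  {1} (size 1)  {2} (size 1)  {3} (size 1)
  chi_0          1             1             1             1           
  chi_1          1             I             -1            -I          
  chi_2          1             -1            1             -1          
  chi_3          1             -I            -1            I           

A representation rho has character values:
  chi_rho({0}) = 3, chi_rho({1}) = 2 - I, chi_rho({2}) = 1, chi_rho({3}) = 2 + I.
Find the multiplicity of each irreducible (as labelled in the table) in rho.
Multiplicities: chi_0: 2, chi_1: 0, chi_2: 0, chi_3: 1.

Details: Use <chi_rho, chi> = (1/|G|) sum_C |C| * chi_rho(C) * conj(chi(C)) with |G| = 4 for each irreducible chi in the table:
  <chi_rho, chi_0> = (1/4)[1*(3)*conj(1) + 1*(2 - I)*conj(1) + 1*(1)*conj(1) + 1*(2 + I)*conj(1)]
      = (1/4)[(3) + (2 - I) + (1) + (2 + I)] = 8/4 = 2
  <chi_rho, chi_1> = (1/4)[1*(3)*conj(1) + 1*(2 - I)*conj(I) + 1*(1)*conj(-1) + 1*(2 + I)*conj(-I)]
      = (1/4)[(3) + (-1 - 2*I) + (-1) + (-1 + 2*I)] = 0/4 = 0
  <chi_rho, chi_2> = (1/4)[1*(3)*conj(1) + 1*(2 - I)*conj(-1) + 1*(1)*conj(1) + 1*(2 + I)*conj(-1)]
      = (1/4)[(3) + (-2 + I) + (1) + (-2 - I)] = 0/4 = 0
  <chi_rho, chi_3> = (1/4)[1*(3)*conj(1) + 1*(2 - I)*conj(-I) + 1*(1)*conj(-1) + 1*(2 + I)*conj(I)]
      = (1/4)[(3) + (1 + 2*I) + (-1) + (1 - 2*I)] = 4/4 = 1
(Exp terms are combined using exp(i*s)*conj(exp(i*t)) = exp(i*(s-t)), and sums of them are collapsed using the identity that for every m > 1 the m distinct m-th roots of unity sum to 0, e.g. 1 + exp(2*I*pi/3) + exp(-2*I*pi/3) = 0.)
Dimension check: dim(rho) = sum (mult * dim) = 2*1 + 0*1 + 0*1 + 1*1 = 3 = chi_rho(e) = 3.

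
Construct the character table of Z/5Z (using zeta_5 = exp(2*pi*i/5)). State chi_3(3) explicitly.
Character table of Z/5Z (irreps indexed chi_0,...,chi_4 with chi_k(m) = zeta_5^(k*m), zeta_5 = exp(2*pi*i/5)):
  irrep \ class  {0} (size 1)  {1} (size 1)    {2} (size 1)    {3} (size 1)    {4} (size 1)  
  chi_0          1             1               1               1               1             
  chi_1          1             exp(2*I*pi/5)   exp(4*I*pi/5)   exp(-4*I*pi/5)  exp(-2*I*pi/5)
  chi_2          1             exp(4*I*pi/5)   exp(-2*I*pi/5)  exp(2*I*pi/5)   exp(-4*I*pi/5)
  chi_3          1             exp(-4*I*pi/5)  exp(2*I*pi/5)   exp(-2*I*pi/5)  exp(4*I*pi/5) 
  chi_4          1             exp(-2*I*pi/5)  exp(-4*I*pi/5)  exp(4*I*pi/5)   exp(2*I*pi/5) 

Spot check: chi_3(3) = zeta_5^(3*3) = zeta_5^9 = exp(-2*I*pi/5).

Why: Z/5Z is abelian, so all 5 irreducible complex representations are 1-dimensional. They are given by chi_k(m) = zeta_5^(k*m) for k = 0,...,4. Row orthogonality: sum_m chi_k(m) conj(chi_l(m)) = 5 * [k = l].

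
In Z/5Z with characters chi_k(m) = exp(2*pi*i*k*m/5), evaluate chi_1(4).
chi_1(4) = zeta_5^4 = exp(-2*I*pi/5)

chi_1(4) = zeta_5^(1*4) = zeta_5^4. Since zeta_5^5 = 1, this equals zeta_5^4 = exp(2*pi*i*4/5) = exp(-2*I*pi/5).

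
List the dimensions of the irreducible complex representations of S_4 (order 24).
Dimensions: 1, 1, 2, 3, 3

Working: There are 5 irreducibles (= number of conjugacy classes). Their dimensions d_i satisfy sum d_i^2 = |G| = 24: 1 + 1 + 4 + 9 + 9 = 24.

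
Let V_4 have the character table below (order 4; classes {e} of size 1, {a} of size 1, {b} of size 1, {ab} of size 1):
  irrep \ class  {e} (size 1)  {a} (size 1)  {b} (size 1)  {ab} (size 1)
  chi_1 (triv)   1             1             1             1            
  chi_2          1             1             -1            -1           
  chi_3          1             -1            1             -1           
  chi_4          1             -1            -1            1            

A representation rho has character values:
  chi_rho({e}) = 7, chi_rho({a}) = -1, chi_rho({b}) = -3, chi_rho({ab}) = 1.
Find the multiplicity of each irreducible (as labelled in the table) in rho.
Multiplicities: chi_1: 1, chi_2: 2, chi_3: 1, chi_4: 3.

Proof sketch: Use <chi_rho, chi> = (1/|G|) sum_C |C| * chi_rho(C) * conj(chi(C)) with |G| = 4 for each irreducible chi in the table:
  <chi_rho, chi_1> = (1/4)[1*(7)*conj(1) + 1*(-1)*conj(1) + 1*(-3)*conj(1) + 1*(1)*conj(1)]
      = (1/4)[(7) + (-1) + (-3) + (1)] = 4/4 = 1
  <chi_rho, chi_2> = (1/4)[1*(7)*conj(1) + 1*(-1)*conj(1) + 1*(-3)*conj(-1) + 1*(1)*conj(-1)]
      = (1/4)[(7) + (-1) + (3) + (-1)] = 8/4 = 2
  <chi_rho, chi_3> = (1/4)[1*(7)*conj(1) + 1*(-1)*conj(-1) + 1*(-3)*conj(1) + 1*(1)*conj(-1)]
      = (1/4)[(7) + (1) + (-3) + (-1)] = 4/4 = 1
  <chi_rho, chi_4> = (1/4)[1*(7)*conj(1) + 1*(-1)*conj(-1) + 1*(-3)*conj(-1) + 1*(1)*conj(1)]
      = (1/4)[(7) + (1) + (3) + (1)] = 12/4 = 3
Dimension check: dim(rho) = sum (mult * dim) = 1*1 + 2*1 + 1*1 + 3*1 = 7 = chi_rho(e) = 7.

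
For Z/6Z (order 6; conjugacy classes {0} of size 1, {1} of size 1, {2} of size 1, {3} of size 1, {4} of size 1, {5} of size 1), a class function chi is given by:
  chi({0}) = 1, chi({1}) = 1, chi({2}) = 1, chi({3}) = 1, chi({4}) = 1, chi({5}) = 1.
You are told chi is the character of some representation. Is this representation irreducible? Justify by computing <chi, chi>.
Irreducible: <chi, chi> = 1.

Explanation: <chi, chi> = (1/|G|) sum_C |C| * |chi(C)|^2 = (1/6)[1*|1|^2 + 1*|1|^2 + 1*|1|^2 + 1*|1|^2 + 1*|1|^2 + 1*|1|^2]
  = (1/6)[(1) + (1) + (1) + (1) + (1) + (1)] = 6/6 = 1.
(Exp terms are combined using exp(i*s)*conj(exp(i*t)) = exp(i*(s-t)), and sums of them are collapsed using the identity that for every m > 1 the m distinct m-th roots of unity sum to 0, e.g. 1 + exp(2*I*pi/3) + exp(-2*I*pi/3) = 0.)
A character is irreducible iff <chi, chi> = 1, so this representation is irreducible.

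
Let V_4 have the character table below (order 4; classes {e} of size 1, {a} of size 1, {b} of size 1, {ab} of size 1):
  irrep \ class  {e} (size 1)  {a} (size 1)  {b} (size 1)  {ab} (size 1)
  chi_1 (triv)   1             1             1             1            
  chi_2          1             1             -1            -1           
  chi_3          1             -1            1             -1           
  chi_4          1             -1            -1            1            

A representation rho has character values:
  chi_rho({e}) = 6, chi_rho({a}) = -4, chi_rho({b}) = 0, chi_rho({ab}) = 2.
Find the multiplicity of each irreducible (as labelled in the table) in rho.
Multiplicities: chi_1: 1, chi_2: 0, chi_3: 2, chi_4: 3.

Argument: Use <chi_rho, chi> = (1/|G|) sum_C |C| * chi_rho(C) * conj(chi(C)) with |G| = 4 for each irreducible chi in the table:
  <chi_rho, chi_1> = (1/4)[1*(6)*conj(1) + 1*(-4)*conj(1) + 1*(0)*conj(1) + 1*(2)*conj(1)]
      = (1/4)[(6) + (-4) + (0) + (2)] = 4/4 = 1
  <chi_rho, chi_2> = (1/4)[1*(6)*conj(1) + 1*(-4)*conj(1) + 1*(0)*conj(-1) + 1*(2)*conj(-1)]
      = (1/4)[(6) + (-4) + (0) + (-2)] = 0/4 = 0
  <chi_rho, chi_3> = (1/4)[1*(6)*conj(1) + 1*(-4)*conj(-1) + 1*(0)*conj(1) + 1*(2)*conj(-1)]
      = (1/4)[(6) + (4) + (0) + (-2)] = 8/4 = 2
  <chi_rho, chi_4> = (1/4)[1*(6)*conj(1) + 1*(-4)*conj(-1) + 1*(0)*conj(-1) + 1*(2)*conj(1)]
      = (1/4)[(6) + (4) + (0) + (2)] = 12/4 = 3
Dimension check: dim(rho) = sum (mult * dim) = 1*1 + 0*1 + 2*1 + 3*1 = 6 = chi_rho(e) = 6.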